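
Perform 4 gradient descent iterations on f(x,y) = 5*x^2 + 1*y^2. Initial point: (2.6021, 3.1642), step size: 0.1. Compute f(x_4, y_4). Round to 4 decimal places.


Gradient descent on f(x,y) = 5*x^2 + 1*y^2.
Starting point: (2.6021, 3.1642), alpha = 0.1
Step 1: grad_x = 2*5*2.6021 = 26.021, grad_y = 2*1*3.1642 = 6.3284
  x_1 = 2.6021 - 0.1*26.021 = 0.0
  y_1 = 3.1642 - 0.1*6.3284 = 2.5314
Step 2: grad_x = 2*5*0.0 = 0.0, grad_y = 2*1*2.5314 = 5.0627
  x_2 = 0.0 - 0.1*0.0 = 0.0
  y_2 = 2.5314 - 0.1*5.0627 = 2.0251
Step 3: grad_x = 2*5*0.0 = 0.0, grad_y = 2*1*2.0251 = 4.0502
  x_3 = 0.0 - 0.1*0.0 = 0.0
  y_3 = 2.0251 - 0.1*4.0502 = 1.6201
Step 4: grad_x = 2*5*0.0 = 0.0, grad_y = 2*1*1.6201 = 3.2401
  x_4 = 0.0 - 0.1*0.0 = 0.0
  y_4 = 1.6201 - 0.1*3.2401 = 1.2961
f(0.0, 1.2961) = 5*0.0^2 + 1*1.2961^2 = 1.6798


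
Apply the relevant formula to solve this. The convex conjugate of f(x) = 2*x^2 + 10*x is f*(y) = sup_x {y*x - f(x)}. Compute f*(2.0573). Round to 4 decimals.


f*(y) = sup_x {y*x - a*x^2 - b*x} = sup_x {(y-b)*x - a*x^2}
FOC: (y - b) - 2a*x = 0 => x* = (y - b)/(2a)
x* = (2.0573 - 10)/(2*2) = -1.9857
f*(2.0573) = (y-b)^2/(4a) = (2.0573 - 10)^2/(4*2)
= 63.0865/8 = 7.8858


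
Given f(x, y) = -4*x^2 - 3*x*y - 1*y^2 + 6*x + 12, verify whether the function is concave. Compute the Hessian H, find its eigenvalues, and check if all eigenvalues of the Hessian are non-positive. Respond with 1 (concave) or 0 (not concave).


The Hessian of f(x,y) = -4*x^2 - 3*x*y - 1*y^2 + 6*x + 12 is:
H = [[-8, -3], [-3, -2]]
Trace = -8 - 2 = -10
Determinant = -8*-2 - (-3)^2 = 7
Discriminant = (-10)^2 - 4*7 = 72.0
Eigenvalues: lambda_1 = -9.2426, lambda_2 = -0.7574
The function is concave.

1


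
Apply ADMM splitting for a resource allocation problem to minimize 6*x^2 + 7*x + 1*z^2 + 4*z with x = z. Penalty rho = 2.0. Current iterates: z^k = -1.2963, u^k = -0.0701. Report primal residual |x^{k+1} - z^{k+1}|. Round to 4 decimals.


ADMM iteration with rho = 2.0, z^k = -1.2963, u^k = -0.0701
Step 1: x-update.
Minimize 6*x^2 + 7*x + (2.0/2)*(x + 1.2963 - 0.0701)^2
FOC: (2*6 + 2.0)*x = -7 + 2.0*(-1.2963 + 0.0701)
x^{k+1} = -0.6752
Step 2: z-update.
Minimize 1*z^2 + 4*z + (2.0/2)*(-0.6752 - z - 0.0701)^2
FOC: (2*1 + 2.0)*z = -4 + 2.0*(-0.6752 - 0.0701)
z^{k+1} = -1.3726
Step 3: u-update.
u^{k+1} = -0.0701 - 0.6752 + 1.3726 = 0.6274
Step 4: Primal residual = |-0.6752 + 1.3726| = 0.6975


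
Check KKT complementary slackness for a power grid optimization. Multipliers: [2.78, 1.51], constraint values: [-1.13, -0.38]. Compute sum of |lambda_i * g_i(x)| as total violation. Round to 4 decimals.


KKT complementary slackness check:
lambda_1 * g_1 = 2.78 * -1.13 = -3.1414
lambda_2 * g_2 = 1.51 * -0.38 = -0.5738
Total violation = 3.1414 + 0.5738 = 3.7152


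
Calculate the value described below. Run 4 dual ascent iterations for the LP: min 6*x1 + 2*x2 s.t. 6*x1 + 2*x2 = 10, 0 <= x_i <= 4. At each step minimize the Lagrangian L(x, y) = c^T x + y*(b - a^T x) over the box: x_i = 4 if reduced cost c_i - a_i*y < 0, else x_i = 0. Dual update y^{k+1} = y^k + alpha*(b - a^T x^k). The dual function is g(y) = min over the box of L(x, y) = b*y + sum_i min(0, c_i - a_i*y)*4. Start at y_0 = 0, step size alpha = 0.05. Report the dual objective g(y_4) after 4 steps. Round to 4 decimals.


Dual ascent for LP: min 6*x1 + 2*x2, 6*x1 + 2*x2 = 10, 0 <= x_i <= 4
Step 1: y^k = 0.0, reduced costs: (6.0, 2.0)
  x^k = (0.0, 0.0), subgradient = b - a^T x = 10.0
  y^{k+1} = 0.0 + 0.05*10.0 = 0.5
Step 2: y^k = 0.5, reduced costs: (3.0, 1.0)
  x^k = (0.0, 0.0), subgradient = b - a^T x = 10.0
  y^{k+1} = 0.5 + 0.05*10.0 = 1.0
Step 3: y^k = 1.0, reduced costs: (0.0, 0.0)
  x^k = (0.0, 0.0), subgradient = b - a^T x = 10.0
  y^{k+1} = 1.0 + 0.05*10.0 = 1.5
Step 4: y^k = 1.5, reduced costs: (-3.0, -1.0)
  x^k = (4.0, 4.0), subgradient = b - a^T x = -22.0
  y^{k+1} = 1.5 + 0.05*-22.0 = 0.4
Dual objective at y_4 = 0.4: reduced costs (3.6, 1.2), box minimizer x = (0.0, 0.0)
g(y_4) = b*y + (c1 - a1*y)*x1 + (c2 - a2*y)*x2 = 10*0.4 + 3.6*0.0 + 1.2*0.0 = 4.0 + 0.0 + 0.0 = 4.0


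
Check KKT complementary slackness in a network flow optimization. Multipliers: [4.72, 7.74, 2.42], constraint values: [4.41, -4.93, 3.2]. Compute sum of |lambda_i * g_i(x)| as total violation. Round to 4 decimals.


KKT complementary slackness check:
lambda_1 * g_1 = 4.72 * 4.41 = 20.8152
lambda_2 * g_2 = 7.74 * -4.93 = -38.1582
lambda_3 * g_3 = 2.42 * 3.2 = 7.744
Total violation = 20.8152 + 38.1582 + 7.744 = 66.7174


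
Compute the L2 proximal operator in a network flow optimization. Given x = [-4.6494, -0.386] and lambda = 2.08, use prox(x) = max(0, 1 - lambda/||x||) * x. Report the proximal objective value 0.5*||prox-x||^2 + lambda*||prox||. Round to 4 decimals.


Step 1: Compute ||x||.
||x|| = 4.6654
Step 2: Compute scaling factor.
scale = max(0, 1 - 2.08/4.6654) = 0.5542
Step 3: prox(x) = [-2.5765, -0.2139]
||prox(x)|| = 2.5854
Step 4: Proximal objective.
0.5*||prox-x||^2 = 2.1632
lambda*||prox|| = 5.3776
Total = 7.5408


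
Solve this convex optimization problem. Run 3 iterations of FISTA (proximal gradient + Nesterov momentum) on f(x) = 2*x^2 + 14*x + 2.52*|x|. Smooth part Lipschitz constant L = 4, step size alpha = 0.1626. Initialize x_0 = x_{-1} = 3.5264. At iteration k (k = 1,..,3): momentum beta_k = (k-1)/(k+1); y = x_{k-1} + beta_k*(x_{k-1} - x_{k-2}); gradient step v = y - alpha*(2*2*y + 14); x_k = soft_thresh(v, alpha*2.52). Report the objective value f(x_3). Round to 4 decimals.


FISTA on f(x) = 2*x^2 + 14*x + 2.52*|x|
L = 4, alpha = 0.1626
Iteration 1: beta = 0.0, y = 3.5264 + 0.0*(3.5264 - 3.5264) = 3.5264
  grad(y) = 28.1056, v = y - alpha*grad = -1.0436
  prox(v) = soft_thresh(-1.0436, 0.4098) = -0.6338
Iteration 2: beta = 0.3333, y = -0.6338 + 0.3333*(-0.6338 - 3.5264) = -2.0206
  grad(y) = 5.9178, v = y - alpha*grad = -2.9828
  prox(v) = soft_thresh(-2.9828, 0.4098) = -2.573
Iteration 3: beta = 0.5, y = -2.573 + 0.5*(-2.573 + 0.6338) = -3.5426
  grad(y) = -0.1706, v = y - alpha*grad = -3.5149
  prox(v) = soft_thresh(-3.5149, 0.4098) = -3.1052
f(x_3) = 2*(-3.1052)^2 + 14*(-3.1052) + 2.52*|-3.1052| = -16.3632


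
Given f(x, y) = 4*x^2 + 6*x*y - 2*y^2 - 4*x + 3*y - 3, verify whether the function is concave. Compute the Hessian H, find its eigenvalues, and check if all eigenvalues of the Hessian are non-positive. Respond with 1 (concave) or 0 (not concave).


The Hessian of f(x,y) = 4*x^2 + 6*x*y - 2*y^2 - 4*x + 3*y - 3 is:
H = [[8, 6], [6, -4]]
Trace = 8 - 4 = 4
Determinant = 8*-4 - (6)^2 = -68
Discriminant = (4)^2 - 4*-68 = 288.0
Eigenvalues: lambda_1 = -6.4853, lambda_2 = 10.4853
The function is not concave.

0


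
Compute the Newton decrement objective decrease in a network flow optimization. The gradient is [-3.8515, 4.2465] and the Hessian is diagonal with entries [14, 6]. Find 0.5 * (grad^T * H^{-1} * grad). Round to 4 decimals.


Step 1: H is diagonal, so H^(-1) * g = [-0.2751, 0.7078].
Step 2: g^T H^(-1) g = sum_i g_i^2 / H_ii
  = (-3.8515)^2/14 + (4.2465)^2/6
  = 1.0596 + 3.0055 = 4.065
Step 3: Objective decrease = 0.5 * g^T H^(-1) g = 2.0325


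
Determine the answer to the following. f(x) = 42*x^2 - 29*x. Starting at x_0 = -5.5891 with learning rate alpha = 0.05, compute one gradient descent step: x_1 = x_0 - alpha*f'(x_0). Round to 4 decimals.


We compute the gradient at x_0 and apply the update.
f'(x) = 84*x - 29
f'(-5.5891) = 84*-5.5891 - 29 = -498.4844
x_1 = -5.5891 - 0.05*-498.4844 = 19.3351


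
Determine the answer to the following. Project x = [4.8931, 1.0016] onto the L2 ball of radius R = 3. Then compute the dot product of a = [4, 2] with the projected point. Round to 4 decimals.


Step 1: Compute ||x|| (intermediates to 6 decimals).
||x|| = sqrt(4.8931^2 + 1.0016^2) = 4.99456
Step 2: Project.
Since ||x|| > R, scale = R/||x|| = 3/4.99456 = 0.600654, proj(x) = scale * x
proj(x) = [2.93906, 0.601615]
Step 3: Dot product.
a^T * proj(x) = 4*2.93906 + 2*0.601615 = 12.9595


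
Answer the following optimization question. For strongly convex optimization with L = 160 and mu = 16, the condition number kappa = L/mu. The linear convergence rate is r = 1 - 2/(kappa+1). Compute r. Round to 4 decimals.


Step 1: Compute the condition number.
kappa = L/mu = 160/16 = 10.0
Step 2: Compute the convergence rate.
r = 1 - 2/(kappa + 1) = 1 - 2*mu/(L + mu) = (L - mu)/(L + mu) = 144/176 = 0.8182


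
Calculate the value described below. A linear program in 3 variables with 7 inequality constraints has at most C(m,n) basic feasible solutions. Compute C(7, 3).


Each vertex corresponds to some choice of n active constraints out of m, so the number of vertices is at most C(m, n) = m! / (n!(m-n)!).
m = 7, n = 3
Numerator: 7 * 6 * 5
Denominator: 3! = 6
C(7, 3) = 35


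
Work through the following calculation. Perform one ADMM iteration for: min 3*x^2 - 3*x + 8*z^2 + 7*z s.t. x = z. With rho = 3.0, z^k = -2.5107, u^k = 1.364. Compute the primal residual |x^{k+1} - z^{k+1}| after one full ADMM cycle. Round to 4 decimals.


ADMM iteration with rho = 3.0, z^k = -2.5107, u^k = 1.364
Step 1: x-update.
Minimize 3*x^2 - 3*x + (3.0/2)*(x + 2.5107 + 1.364)^2
FOC: (2*3 + 3.0)*x = 3 + 3.0*(-2.5107 - 1.364)
x^{k+1} = -0.9582
Step 2: z-update.
Minimize 8*z^2 + 7*z + (3.0/2)*(-0.9582 - z + 1.364)^2
FOC: (2*8 + 3.0)*z = -7 + 3.0*(-0.9582 + 1.364)
z^{k+1} = -0.3044
Step 3: u-update.
u^{k+1} = 1.364 - 0.9582 + 0.3044 = 0.7101
Step 4: Primal residual = |-0.9582 + 0.3044| = 0.6539


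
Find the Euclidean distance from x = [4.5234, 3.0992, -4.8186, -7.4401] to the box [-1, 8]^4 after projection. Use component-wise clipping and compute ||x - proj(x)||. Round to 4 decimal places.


Project each component onto [-1, 8].
clip(4.5234) = 4.5234, clip(3.0992) = 3.0992, clip(-4.8186) = -1.0, clip(-7.4401) = -1.0
Projection = [4.5234, 3.0992, -1.0, -1.0]
Squared diffs: [0.0, 0.0, 14.5817, 41.4749]
Distance = sqrt(56.0566) = 7.4871


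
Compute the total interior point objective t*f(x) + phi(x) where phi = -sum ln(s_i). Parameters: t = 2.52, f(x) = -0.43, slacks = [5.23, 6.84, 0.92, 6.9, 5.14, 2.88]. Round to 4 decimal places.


Step 1: Compute log-barrier.
ln values: [1.6544, 1.9228, -0.0834, 1.9315, 1.6371, 1.0578]
phi = -(1.6544 + 1.9228 - 0.0834 + 1.9315 + 1.6371 + 1.0578) = -8.1202
Step 2: Compute augmented objective.
t*f(x) = 2.52*-0.43 = -1.0836
Total = -1.0836 - 8.1202 = -9.2038


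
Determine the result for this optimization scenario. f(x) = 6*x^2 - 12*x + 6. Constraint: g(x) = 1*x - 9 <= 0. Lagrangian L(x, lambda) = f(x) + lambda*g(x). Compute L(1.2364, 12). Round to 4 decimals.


Step 1: Evaluate f(x).
f(1.2364) = 6*1.2364^2 - 12*1.2364 + 6 = 0.3353
Step 2: Evaluate g(x).
g(1.2364) = 1*1.2364 - 9 = -7.7636
Step 3: Compute Lagrangian.
L = 0.3353 + 12*-7.7636 = -92.8279


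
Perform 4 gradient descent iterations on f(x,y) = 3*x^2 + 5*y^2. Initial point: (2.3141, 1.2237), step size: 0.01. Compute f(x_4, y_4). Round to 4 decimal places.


Gradient descent on f(x,y) = 3*x^2 + 5*y^2.
Starting point: (2.3141, 1.2237), alpha = 0.01
Step 1: grad_x = 2*3*2.3141 = 13.8846, grad_y = 2*5*1.2237 = 12.237
  x_1 = 2.3141 - 0.01*13.8846 = 2.1753
  y_1 = 1.2237 - 0.01*12.237 = 1.1013
Step 2: grad_x = 2*3*2.1753 = 13.0515, grad_y = 2*5*1.1013 = 11.0133
  x_2 = 2.1753 - 0.01*13.0515 = 2.0447
  y_2 = 1.1013 - 0.01*11.0133 = 0.9912
Step 3: grad_x = 2*3*2.0447 = 12.2684, grad_y = 2*5*0.9912 = 9.912
  x_3 = 2.0447 - 0.01*12.2684 = 1.9221
  y_3 = 0.9912 - 0.01*9.912 = 0.8921
Step 4: grad_x = 2*3*1.9221 = 11.5323, grad_y = 2*5*0.8921 = 8.9208
  x_4 = 1.9221 - 0.01*11.5323 = 1.8067
  y_4 = 0.8921 - 0.01*8.9208 = 0.8029
f(1.8067, 0.8029) = 3*1.8067^2 + 5*0.8029^2 = 13.0158


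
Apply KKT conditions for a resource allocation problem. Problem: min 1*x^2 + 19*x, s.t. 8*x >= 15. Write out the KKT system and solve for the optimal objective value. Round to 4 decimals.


Step 1: Try lambda = 0 (constraint inactive).
x_unc = -19/(2*1) = -9.5
Check: 8*-9.5 = -76.0 < 15 -- violated!
Step 2: Constraint must be active: 8*x = 15
x* = 15/8 = 1.875
lambda = (2*1*1.875 + 19)/8 = 2.8438
Step 3: Compute optimal value.
f(x*) = 1*1.875^2 + 19*1.875 = 39.1406


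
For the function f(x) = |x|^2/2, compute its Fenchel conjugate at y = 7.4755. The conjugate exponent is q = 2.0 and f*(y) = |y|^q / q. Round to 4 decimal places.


The conjugate exponent q satisfies 1/p + 1/q = 1.
p = 2, so q = 2/(2 - 1) = 2.0
|y|^q = 7.4755^2.0 = 55.8831
f*(7.4755) = 55.8831 / 2.0 = 27.9416


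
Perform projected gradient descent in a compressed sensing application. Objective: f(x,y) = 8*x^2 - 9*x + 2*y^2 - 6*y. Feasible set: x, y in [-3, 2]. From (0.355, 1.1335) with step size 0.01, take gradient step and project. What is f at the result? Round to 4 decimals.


Step 1: Compute gradient at (0.355, 1.1335).
grad_x = 2*8*0.355 - 9 = -3.32
grad_y = 2*2*1.1335 - 6 = -1.466
Step 2: Gradient step.
x_raw = 0.355 - 0.01*-3.32 = 0.3882
y_raw = 1.1335 - 0.01*-1.466 = 1.1482
Step 3: Project onto [-3, 2].
x_proj = clip(0.3882) = 0.3882
y_proj = clip(1.1482) = 1.1482
Step 4: Evaluate f.
f(0.3882, 1.1482) = -6.5406


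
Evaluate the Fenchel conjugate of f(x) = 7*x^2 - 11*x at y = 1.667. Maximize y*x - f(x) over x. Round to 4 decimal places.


f*(y) = sup_x {y*x - a*x^2 - b*x} = sup_x {(y-b)*x - a*x^2}
FOC: (y - b) - 2a*x = 0 => x* = (y - b)/(2a)
x* = (1.667 + 11)/(2*7) = 0.9048
f*(1.667) = (y-b)^2/(4a) = (1.667 + 11)^2/(4*7)
= 160.4529/28 = 5.7305


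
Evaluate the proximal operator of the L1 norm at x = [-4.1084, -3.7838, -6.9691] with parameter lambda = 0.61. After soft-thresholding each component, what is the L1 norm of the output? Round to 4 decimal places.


Soft-thresholding with lambda = 0.61:
prox(-4.1084) = sign(-4.1084)*max(|-4.1084| - 0.61, 0) = -3.4984
prox(-3.7838) = sign(-3.7838)*max(|-3.7838| - 0.61, 0) = -3.1738
prox(-6.9691) = sign(-6.9691)*max(|-6.9691| - 0.61, 0) = -6.3591
prox(x) = [-3.4984, -3.1738, -6.3591]
||prox(x)||_1 = 3.4984 + 3.1738 + 6.3591 = 13.0313


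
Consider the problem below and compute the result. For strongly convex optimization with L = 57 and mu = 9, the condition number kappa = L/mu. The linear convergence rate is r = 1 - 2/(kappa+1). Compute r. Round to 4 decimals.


Step 1: Compute the condition number.
kappa = L/mu = 57/9 = 6.3333
Step 2: Compute the convergence rate.
r = 1 - 2/(kappa + 1) = 1 - 2*mu/(L + mu) = (L - mu)/(L + mu) = 48/66 = 0.7273


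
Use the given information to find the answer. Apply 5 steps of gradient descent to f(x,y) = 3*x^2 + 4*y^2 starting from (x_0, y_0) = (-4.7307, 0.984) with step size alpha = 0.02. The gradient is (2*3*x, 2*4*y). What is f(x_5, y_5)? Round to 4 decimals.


Gradient descent on f(x,y) = 3*x^2 + 4*y^2.
Starting point: (-4.7307, 0.984), alpha = 0.02
Step 1: grad_x = 2*3*-4.7307 = -28.3842, grad_y = 2*4*0.984 = 7.872
  x_1 = -4.7307 - 0.02*-28.3842 = -4.163
  y_1 = 0.984 - 0.02*7.872 = 0.8266
Step 2: grad_x = 2*3*-4.163 = -24.9781, grad_y = 2*4*0.8266 = 6.6125
  x_2 = -4.163 - 0.02*-24.9781 = -3.6635
  y_2 = 0.8266 - 0.02*6.6125 = 0.6943
Step 3: grad_x = 2*3*-3.6635 = -21.9807, grad_y = 2*4*0.6943 = 5.5545
  x_3 = -3.6635 - 0.02*-21.9807 = -3.2238
  y_3 = 0.6943 - 0.02*5.5545 = 0.5832
Step 4: grad_x = 2*3*-3.2238 = -19.343, grad_y = 2*4*0.5832 = 4.6658
  x_4 = -3.2238 - 0.02*-19.343 = -2.837
  y_4 = 0.5832 - 0.02*4.6658 = 0.4899
Step 5: grad_x = 2*3*-2.837 = -17.0219, grad_y = 2*4*0.4899 = 3.9192
  x_5 = -2.837 - 0.02*-17.0219 = -2.4965
  y_5 = 0.4899 - 0.02*3.9192 = 0.4115
f(-2.4965, 0.4115) = 3*(-2.4965)^2 + 4*0.4115^2 = 19.3756


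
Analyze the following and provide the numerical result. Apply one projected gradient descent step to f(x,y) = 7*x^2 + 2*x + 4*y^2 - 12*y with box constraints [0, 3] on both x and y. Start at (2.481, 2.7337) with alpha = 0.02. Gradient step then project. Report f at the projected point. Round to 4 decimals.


Step 1: Compute gradient at (2.481, 2.7337).
grad_x = 2*7*2.481 + 2 = 36.734
grad_y = 2*4*2.7337 - 12 = 9.8696
Step 2: Gradient step.
x_raw = 2.481 - 0.02*36.734 = 1.7463
y_raw = 2.7337 - 0.02*9.8696 = 2.5363
Step 3: Project onto [0, 3].
x_proj = clip(1.7463) = 1.7463
y_proj = clip(2.5363) = 2.5363
Step 4: Evaluate f.
f(1.7463, 2.5363) = 20.1358


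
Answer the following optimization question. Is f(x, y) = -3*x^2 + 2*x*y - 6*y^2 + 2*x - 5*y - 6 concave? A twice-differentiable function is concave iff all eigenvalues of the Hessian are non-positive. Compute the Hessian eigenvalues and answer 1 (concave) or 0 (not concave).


The Hessian of f(x,y) = -3*x^2 + 2*x*y - 6*y^2 + 2*x - 5*y - 6 is:
H = [[-6, 2], [2, -12]]
Trace = -6 - 12 = -18
Determinant = -6*-12 - (2)^2 = 68
Discriminant = (-18)^2 - 4*68 = 52.0
Eigenvalues: lambda_1 = -12.6056, lambda_2 = -5.3944
The function is concave.

1


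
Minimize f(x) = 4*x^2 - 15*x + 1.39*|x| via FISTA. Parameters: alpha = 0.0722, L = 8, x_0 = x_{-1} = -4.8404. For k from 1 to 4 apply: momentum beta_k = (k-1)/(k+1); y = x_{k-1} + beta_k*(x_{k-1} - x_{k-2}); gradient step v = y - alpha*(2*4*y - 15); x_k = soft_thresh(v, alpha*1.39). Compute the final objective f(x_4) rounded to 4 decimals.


FISTA on f(x) = 4*x^2 - 15*x + 1.39*|x|
L = 8, alpha = 0.0722
Iteration 1: beta = 0.0, y = -4.8404 + 0.0*(-4.8404 + 4.8404) = -4.8404
  grad(y) = -53.7232, v = y - alpha*grad = -0.9616
  prox(v) = soft_thresh(-0.9616, 0.1004) = -0.8612
Iteration 2: beta = 0.3333, y = -0.8612 + 0.3333*(-0.8612 + 4.8404) = 0.4652
  grad(y) = -11.2787, v = y - alpha*grad = 1.2795
  prox(v) = soft_thresh(1.2795, 0.1004) = 1.1791
Iteration 3: beta = 0.5, y = 1.1791 + 0.5*(1.1791 + 0.8612) = 2.1993
  grad(y) = 2.5944, v = y - alpha*grad = 2.012
  prox(v) = soft_thresh(2.012, 0.1004) = 1.9116
Iteration 4: beta = 0.6, y = 1.9116 + 0.6*(1.9116 - 1.1791) = 2.3511
  grad(y) = 3.809, v = y - alpha*grad = 2.0761
  prox(v) = soft_thresh(2.0761, 0.1004) = 1.9758
f(x_4) = 4*1.9758^2 - 15*1.9758 + 1.39*|1.9758| = -11.2756


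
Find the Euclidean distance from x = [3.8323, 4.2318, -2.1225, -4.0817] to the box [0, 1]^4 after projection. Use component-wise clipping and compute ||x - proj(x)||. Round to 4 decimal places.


Project each component onto [0, 1].
clip(3.8323) = 1.0, clip(4.2318) = 1.0, clip(-2.1225) = 0.0, clip(-4.0817) = 0.0
Projection = [1.0, 1.0, 0.0, 0.0]
Squared diffs: [8.0219, 10.4445, 4.505, 16.6603]
Distance = sqrt(39.6317) = 6.2954


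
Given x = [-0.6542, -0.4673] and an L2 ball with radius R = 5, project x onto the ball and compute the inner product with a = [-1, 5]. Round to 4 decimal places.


Step 1: Compute ||x|| (intermediates to 6 decimals).
||x|| = sqrt((-0.6542)^2 + (-0.4673)^2) = 0.803957
Step 2: Project.
Since ||x|| <= R, proj = x (no scaling needed).
proj(x) = [-0.6542, -0.4673]
Step 3: Dot product.
a^T * proj(x) = -1*(-0.6542) + 5*(-0.4673) = -1.6823


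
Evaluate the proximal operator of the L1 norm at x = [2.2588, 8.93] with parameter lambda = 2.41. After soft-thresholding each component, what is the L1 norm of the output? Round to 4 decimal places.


Soft-thresholding with lambda = 2.41:
prox(2.2588) = sign(2.2588)*max(|2.2588| - 2.41, 0) = 0.0
prox(8.93) = sign(8.93)*max(|8.93| - 2.41, 0) = 6.52
prox(x) = [0.0, 6.52]
||prox(x)||_1 = 0.0 + 6.52 = 6.52


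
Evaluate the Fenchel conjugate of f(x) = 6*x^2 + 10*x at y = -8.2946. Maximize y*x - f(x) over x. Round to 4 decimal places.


f*(y) = sup_x {y*x - a*x^2 - b*x} = sup_x {(y-b)*x - a*x^2}
FOC: (y - b) - 2a*x = 0 => x* = (y - b)/(2a)
x* = (-8.2946 - 10)/(2*6) = -1.5246
f*(-8.2946) = (y-b)^2/(4a) = (-8.2946 - 10)^2/(4*6)
= 334.6924/24 = 13.9455


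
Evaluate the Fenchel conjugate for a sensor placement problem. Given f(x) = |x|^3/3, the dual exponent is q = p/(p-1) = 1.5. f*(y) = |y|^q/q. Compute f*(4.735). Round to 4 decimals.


The conjugate exponent q satisfies 1/p + 1/q = 1.
p = 3, so q = 3/(3 - 1) = 1.5
|y|^q = 4.735^1.5 = 10.3034
f*(4.735) = 10.3034 / 1.5 = 6.8689


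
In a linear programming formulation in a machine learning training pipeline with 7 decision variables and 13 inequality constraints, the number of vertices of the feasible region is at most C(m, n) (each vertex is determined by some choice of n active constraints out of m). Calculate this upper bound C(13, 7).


Each vertex corresponds to some choice of n active constraints out of m, so the number of vertices is at most C(m, n) = m! / (n!(m-n)!).
m = 13, n = 7
Numerator: 13 * 12 * 11 * 10 * 9 * 8 * 7
Denominator: 7! = 5040
C(13, 7) = 1716


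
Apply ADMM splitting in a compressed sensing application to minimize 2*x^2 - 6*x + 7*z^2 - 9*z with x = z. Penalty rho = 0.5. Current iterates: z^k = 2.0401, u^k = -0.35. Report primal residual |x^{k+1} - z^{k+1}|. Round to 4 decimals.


ADMM iteration with rho = 0.5, z^k = 2.0401, u^k = -0.35
Step 1: x-update.
Minimize 2*x^2 - 6*x + (0.5/2)*(x - 2.0401 - 0.35)^2
FOC: (2*2 + 0.5)*x = 6 + 0.5*(2.0401 + 0.35)
x^{k+1} = 1.5989
Step 2: z-update.
Minimize 7*z^2 - 9*z + (0.5/2)*(1.5989 - z - 0.35)^2
FOC: (2*7 + 0.5)*z = 9 + 0.5*(1.5989 - 0.35)
z^{k+1} = 0.6638
Step 3: u-update.
u^{k+1} = -0.35 + 1.5989 - 0.6638 = 0.5851
Step 4: Primal residual = |1.5989 - 0.6638| = 0.9351


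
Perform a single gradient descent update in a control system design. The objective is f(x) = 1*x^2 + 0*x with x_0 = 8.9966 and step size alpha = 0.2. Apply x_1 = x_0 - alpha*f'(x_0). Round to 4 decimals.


We compute the gradient at x_0 and apply the update.
f'(x) = 2*x + 0
f'(8.9966) = 2*8.9966 + 0 = 17.9932
x_1 = 8.9966 - 0.2*17.9932 = 5.398


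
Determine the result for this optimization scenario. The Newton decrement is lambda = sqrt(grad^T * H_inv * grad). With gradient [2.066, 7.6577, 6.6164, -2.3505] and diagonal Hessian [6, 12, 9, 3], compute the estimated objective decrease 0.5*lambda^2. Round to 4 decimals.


Step 1: H is diagonal, so H^(-1) * g = [0.3443, 0.6381, 0.7352, -0.7835].
Step 2: g^T H^(-1) g = sum_i g_i^2 / H_ii
  = (2.066)^2/6 + (7.6577)^2/12 + (6.6164)^2/9 + (-2.3505)^2/3
  = 0.7114 + 4.8867 + 4.8641 + 1.8416 = 12.3038
Step 3: Objective decrease = 0.5 * g^T H^(-1) g = 6.1519


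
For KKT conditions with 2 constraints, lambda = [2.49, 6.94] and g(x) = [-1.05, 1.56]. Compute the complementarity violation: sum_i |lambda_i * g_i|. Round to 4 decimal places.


KKT complementary slackness check:
lambda_1 * g_1 = 2.49 * -1.05 = -2.6145
lambda_2 * g_2 = 6.94 * 1.56 = 10.8264
Total violation = 2.6145 + 10.8264 = 13.4409


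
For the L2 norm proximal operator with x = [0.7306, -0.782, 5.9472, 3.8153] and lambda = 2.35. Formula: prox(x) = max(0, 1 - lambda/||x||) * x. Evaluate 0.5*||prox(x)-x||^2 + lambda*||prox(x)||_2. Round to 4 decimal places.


Step 1: Compute ||x||.
||x|| = 7.1464
Step 2: Compute scaling factor.
scale = max(0, 1 - 2.35/7.1464) = 0.6712
Step 3: prox(x) = [0.4904, -0.5248, 3.9915, 2.5607]
||prox(x)|| = 4.7964
Step 4: Proximal objective.
0.5*||prox-x||^2 = 2.7613
lambda*||prox|| = 11.2715
Total = 14.0328


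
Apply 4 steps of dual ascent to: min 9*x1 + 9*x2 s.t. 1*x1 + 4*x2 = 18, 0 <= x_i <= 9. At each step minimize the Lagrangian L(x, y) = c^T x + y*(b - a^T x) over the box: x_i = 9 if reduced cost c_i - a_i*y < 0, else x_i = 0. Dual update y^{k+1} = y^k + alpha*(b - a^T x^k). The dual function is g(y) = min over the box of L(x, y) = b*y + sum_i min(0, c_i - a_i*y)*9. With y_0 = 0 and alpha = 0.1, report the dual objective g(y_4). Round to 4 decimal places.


Dual ascent for LP: min 9*x1 + 9*x2, 1*x1 + 4*x2 = 18, 0 <= x_i <= 9
Step 1: y^k = 0.0, reduced costs: (9.0, 9.0)
  x^k = (0.0, 0.0), subgradient = b - a^T x = 18.0
  y^{k+1} = 0.0 + 0.1*18.0 = 1.8
Step 2: y^k = 1.8, reduced costs: (7.2, 1.8)
  x^k = (0.0, 0.0), subgradient = b - a^T x = 18.0
  y^{k+1} = 1.8 + 0.1*18.0 = 3.6
Step 3: y^k = 3.6, reduced costs: (5.4, -5.4)
  x^k = (0.0, 9.0), subgradient = b - a^T x = -18.0
  y^{k+1} = 3.6 + 0.1*-18.0 = 1.8
Step 4: y^k = 1.8, reduced costs: (7.2, 1.8)
  x^k = (0.0, 0.0), subgradient = b - a^T x = 18.0
  y^{k+1} = 1.8 + 0.1*18.0 = 3.6
Dual objective at y_4 = 3.6: reduced costs (5.4, -5.4), box minimizer x = (0.0, 9.0)
g(y_4) = b*y + (c1 - a1*y)*x1 + (c2 - a2*y)*x2 = 18*3.6 + 5.4*0.0 + (-5.4)*9.0 = 64.8 + 0.0 - 48.6 = 16.2


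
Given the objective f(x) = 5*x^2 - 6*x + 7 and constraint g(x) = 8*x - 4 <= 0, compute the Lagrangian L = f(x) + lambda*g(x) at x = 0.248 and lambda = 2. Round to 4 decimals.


Step 1: Evaluate f(x).
f(0.248) = 5*0.248^2 - 6*0.248 + 7 = 5.8195
Step 2: Evaluate g(x).
g(0.248) = 8*0.248 - 4 = -2.016
Step 3: Compute Lagrangian.
L = 5.8195 + 2*-2.016 = 1.7875


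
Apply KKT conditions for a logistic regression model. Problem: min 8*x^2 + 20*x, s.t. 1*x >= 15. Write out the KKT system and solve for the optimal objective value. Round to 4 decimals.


Step 1: Try lambda = 0 (constraint inactive).
x_unc = -20/(2*8) = -1.25
Check: 1*-1.25 = -1.25 < 15 -- violated!
Step 2: Constraint must be active: 1*x = 15
x* = 15/1 = 15.0
lambda = (2*8*15.0 + 20)/1 = 260.0
Step 3: Compute optimal value.
f(x*) = 8*15.0^2 + 20*15.0 = 2100.0


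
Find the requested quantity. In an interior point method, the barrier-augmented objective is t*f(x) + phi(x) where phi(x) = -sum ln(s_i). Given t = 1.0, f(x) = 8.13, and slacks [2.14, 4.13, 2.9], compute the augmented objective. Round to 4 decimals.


Step 1: Compute log-barrier.
ln values: [0.7608, 1.4183, 1.0647]
phi = -(0.7608 + 1.4183 + 1.0647) = -3.2438
Step 2: Compute augmented objective.
t*f(x) = 1.0*8.13 = 8.13
Total = 8.13 - 3.2438 = 4.8862


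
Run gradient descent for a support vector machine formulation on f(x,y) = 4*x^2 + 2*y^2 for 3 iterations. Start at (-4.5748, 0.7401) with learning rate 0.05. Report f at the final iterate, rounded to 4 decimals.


Gradient descent on f(x,y) = 4*x^2 + 2*y^2.
Starting point: (-4.5748, 0.7401), alpha = 0.05
Step 1: grad_x = 2*4*-4.5748 = -36.5984, grad_y = 2*2*0.7401 = 2.9604
  x_1 = -4.5748 - 0.05*-36.5984 = -2.7449
  y_1 = 0.7401 - 0.05*2.9604 = 0.5921
Step 2: grad_x = 2*4*-2.7449 = -21.959, grad_y = 2*2*0.5921 = 2.3683
  x_2 = -2.7449 - 0.05*-21.959 = -1.6469
  y_2 = 0.5921 - 0.05*2.3683 = 0.4737
Step 3: grad_x = 2*4*-1.6469 = -13.1754, grad_y = 2*2*0.4737 = 1.8947
  x_3 = -1.6469 - 0.05*-13.1754 = -0.9882
  y_3 = 0.4737 - 0.05*1.8947 = 0.3789
f(-0.9882, 0.3789) = 4*(-0.9882)^2 + 2*0.3789^2 = 4.193


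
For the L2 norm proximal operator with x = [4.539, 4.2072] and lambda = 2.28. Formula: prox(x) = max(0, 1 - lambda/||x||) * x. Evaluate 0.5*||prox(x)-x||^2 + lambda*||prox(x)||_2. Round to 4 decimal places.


Step 1: Compute ||x||.
||x|| = 6.1889
Step 2: Compute scaling factor.
scale = max(0, 1 - 2.28/6.1889) = 0.6316
Step 3: prox(x) = [2.8668, 2.6573]
||prox(x)|| = 3.9089
Step 4: Proximal objective.
0.5*||prox-x||^2 = 2.5992
lambda*||prox|| = 8.9123
Total = 11.5116


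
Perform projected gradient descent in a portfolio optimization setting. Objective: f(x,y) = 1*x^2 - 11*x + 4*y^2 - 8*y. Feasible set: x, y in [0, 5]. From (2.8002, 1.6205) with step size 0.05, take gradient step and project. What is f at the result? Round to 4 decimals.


Step 1: Compute gradient at (2.8002, 1.6205).
grad_x = 2*1*2.8002 - 11 = -5.3996
grad_y = 2*4*1.6205 - 8 = 4.964
Step 2: Gradient step.
x_raw = 2.8002 - 0.05*-5.3996 = 3.0702
y_raw = 1.6205 - 0.05*4.964 = 1.3723
Step 3: Project onto [0, 5].
x_proj = clip(3.0702) = 3.0702
y_proj = clip(1.3723) = 1.3723
Step 4: Evaluate f.
f(3.0702, 1.3723) = -27.7915


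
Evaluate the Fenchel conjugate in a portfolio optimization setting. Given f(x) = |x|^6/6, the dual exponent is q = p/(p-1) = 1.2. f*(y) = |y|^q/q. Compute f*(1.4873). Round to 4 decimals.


The conjugate exponent q satisfies 1/p + 1/q = 1.
p = 6, so q = 6/(6 - 1) = 1.2
|y|^q = 1.4873^1.2 = 1.6102
f*(1.4873) = 1.6102 / 1.2 = 1.3418


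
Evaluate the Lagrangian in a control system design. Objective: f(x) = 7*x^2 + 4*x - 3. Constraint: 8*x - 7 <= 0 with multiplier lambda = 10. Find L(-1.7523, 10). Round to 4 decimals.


Step 1: Evaluate f(x).
f(-1.7523) = 7*(-1.7523)^2 + 4*(-1.7523) - 3 = 11.4847
Step 2: Evaluate g(x).
g(-1.7523) = 8*-1.7523 - 7 = -21.0184
Step 3: Compute Lagrangian.
L = 11.4847 + 10*-21.0184 = -198.6993


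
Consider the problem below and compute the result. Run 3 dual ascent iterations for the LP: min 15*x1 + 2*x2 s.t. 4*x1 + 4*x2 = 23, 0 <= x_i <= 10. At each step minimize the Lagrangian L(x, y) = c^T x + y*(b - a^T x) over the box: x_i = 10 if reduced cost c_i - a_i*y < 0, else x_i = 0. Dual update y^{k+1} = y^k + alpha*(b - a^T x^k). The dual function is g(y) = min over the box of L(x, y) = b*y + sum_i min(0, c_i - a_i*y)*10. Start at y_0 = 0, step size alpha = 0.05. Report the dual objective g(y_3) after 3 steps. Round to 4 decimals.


Dual ascent for LP: min 15*x1 + 2*x2, 4*x1 + 4*x2 = 23, 0 <= x_i <= 10
Step 1: y^k = 0.0, reduced costs: (15.0, 2.0)
  x^k = (0.0, 0.0), subgradient = b - a^T x = 23.0
  y^{k+1} = 0.0 + 0.05*23.0 = 1.15
Step 2: y^k = 1.15, reduced costs: (10.4, -2.6)
  x^k = (0.0, 10.0), subgradient = b - a^T x = -17.0
  y^{k+1} = 1.15 + 0.05*-17.0 = 0.3
Step 3: y^k = 0.3, reduced costs: (13.8, 0.8)
  x^k = (0.0, 0.0), subgradient = b - a^T x = 23.0
  y^{k+1} = 0.3 + 0.05*23.0 = 1.45
Dual objective at y_3 = 1.45: reduced costs (9.2, -3.8), box minimizer x = (0.0, 10.0)
g(y_3) = b*y + (c1 - a1*y)*x1 + (c2 - a2*y)*x2 = 23*1.45 + 9.2*0.0 + (-3.8)*10.0 = 33.35 + 0.0 - 38.0 = -4.65


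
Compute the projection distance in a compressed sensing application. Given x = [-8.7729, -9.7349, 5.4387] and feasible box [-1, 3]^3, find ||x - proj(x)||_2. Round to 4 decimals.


Project each component onto [-1, 3].
clip(-8.7729) = -1.0, clip(-9.7349) = -1.0, clip(5.4387) = 3.0
Projection = [-1.0, -1.0, 3.0]
Squared diffs: [60.418, 76.2985, 5.9473]
Distance = sqrt(142.6638) = 11.9442


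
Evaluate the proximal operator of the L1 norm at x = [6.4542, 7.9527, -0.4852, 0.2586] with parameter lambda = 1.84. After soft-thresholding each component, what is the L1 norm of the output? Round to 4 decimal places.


Soft-thresholding with lambda = 1.84:
prox(6.4542) = sign(6.4542)*max(|6.4542| - 1.84, 0) = 4.6142
prox(7.9527) = sign(7.9527)*max(|7.9527| - 1.84, 0) = 6.1127
prox(-0.4852) = sign(-0.4852)*max(|-0.4852| - 1.84, 0) = 0.0
prox(0.2586) = sign(0.2586)*max(|0.2586| - 1.84, 0) = 0.0
prox(x) = [4.6142, 6.1127, 0.0, 0.0]
||prox(x)||_1 = 4.6142 + 6.1127 + 0.0 + 0.0 = 10.7269


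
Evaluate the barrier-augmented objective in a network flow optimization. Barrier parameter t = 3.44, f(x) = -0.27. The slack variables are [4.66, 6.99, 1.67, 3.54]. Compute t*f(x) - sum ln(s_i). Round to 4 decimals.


Step 1: Compute log-barrier.
ln values: [1.539, 1.9445, 0.5128, 1.2641]
phi = -(1.539 + 1.9445 + 0.5128 + 1.2641) = -5.2604
Step 2: Compute augmented objective.
t*f(x) = 3.44*-0.27 = -0.9288
Total = -0.9288 - 5.2604 = -6.1892


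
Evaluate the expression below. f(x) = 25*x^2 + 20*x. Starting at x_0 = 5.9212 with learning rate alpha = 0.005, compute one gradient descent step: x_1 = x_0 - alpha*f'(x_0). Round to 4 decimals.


We compute the gradient at x_0 and apply the update.
f'(x) = 50*x + 20
f'(5.9212) = 50*5.9212 + 20 = 316.06
x_1 = 5.9212 - 0.005*316.06 = 4.3409


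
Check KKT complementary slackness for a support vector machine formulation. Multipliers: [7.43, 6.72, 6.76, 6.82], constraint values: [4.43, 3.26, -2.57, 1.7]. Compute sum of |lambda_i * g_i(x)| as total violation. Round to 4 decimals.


KKT complementary slackness check:
lambda_1 * g_1 = 7.43 * 4.43 = 32.9149
lambda_2 * g_2 = 6.72 * 3.26 = 21.9072
lambda_3 * g_3 = 6.76 * -2.57 = -17.3732
lambda_4 * g_4 = 6.82 * 1.7 = 11.594
Total violation = 32.9149 + 21.9072 + 17.3732 + 11.594 = 83.7893


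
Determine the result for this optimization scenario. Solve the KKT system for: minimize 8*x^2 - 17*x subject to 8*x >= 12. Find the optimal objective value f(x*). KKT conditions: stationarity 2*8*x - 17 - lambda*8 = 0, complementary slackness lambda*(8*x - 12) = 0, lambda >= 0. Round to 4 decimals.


Step 1: Try lambda = 0 (constraint inactive).
x_unc = 17/(2*8) = 1.0625
Check: 8*1.0625 = 8.5 < 12 -- violated!
Step 2: Constraint must be active: 8*x = 12
x* = 12/8 = 1.5
lambda = (2*8*1.5 - 17)/8 = 0.875
Step 3: Compute optimal value.
f(x*) = 8*1.5^2 - 17*1.5 = -7.5


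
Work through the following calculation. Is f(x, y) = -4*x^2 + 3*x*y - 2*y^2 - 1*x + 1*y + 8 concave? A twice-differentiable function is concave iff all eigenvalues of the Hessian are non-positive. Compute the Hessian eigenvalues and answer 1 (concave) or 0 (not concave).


The Hessian of f(x,y) = -4*x^2 + 3*x*y - 2*y^2 - 1*x + 1*y + 8 is:
H = [[-8, 3], [3, -4]]
Trace = -8 - 4 = -12
Determinant = -8*-4 - (3)^2 = 23
Discriminant = (-12)^2 - 4*23 = 52.0
Eigenvalues: lambda_1 = -9.6056, lambda_2 = -2.3944
The function is concave.

1


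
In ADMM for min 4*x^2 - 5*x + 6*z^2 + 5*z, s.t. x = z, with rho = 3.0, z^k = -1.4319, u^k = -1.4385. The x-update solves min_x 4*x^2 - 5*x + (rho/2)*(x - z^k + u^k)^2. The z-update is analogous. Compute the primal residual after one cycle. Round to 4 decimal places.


ADMM iteration with rho = 3.0, z^k = -1.4319, u^k = -1.4385
Step 1: x-update.
Minimize 4*x^2 - 5*x + (3.0/2)*(x + 1.4319 - 1.4385)^2
FOC: (2*4 + 3.0)*x = 5 + 3.0*(-1.4319 + 1.4385)
x^{k+1} = 0.4563
Step 2: z-update.
Minimize 6*z^2 + 5*z + (3.0/2)*(0.4563 - z - 1.4385)^2
FOC: (2*6 + 3.0)*z = -5 + 3.0*(0.4563 - 1.4385)
z^{k+1} = -0.5298
Step 3: u-update.
u^{k+1} = -1.4385 + 0.4563 + 0.5298 = -0.4524
Step 4: Primal residual = |0.4563 + 0.5298| = 0.9861


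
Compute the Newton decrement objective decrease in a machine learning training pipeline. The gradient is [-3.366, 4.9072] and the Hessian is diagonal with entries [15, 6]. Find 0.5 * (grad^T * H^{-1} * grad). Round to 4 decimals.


Step 1: H is diagonal, so H^(-1) * g = [-0.2244, 0.8179].
Step 2: g^T H^(-1) g = sum_i g_i^2 / H_ii
  = (-3.366)^2/15 + (4.9072)^2/6
  = 0.7553 + 4.0134 = 4.7688
Step 3: Objective decrease = 0.5 * g^T H^(-1) g = 2.3844


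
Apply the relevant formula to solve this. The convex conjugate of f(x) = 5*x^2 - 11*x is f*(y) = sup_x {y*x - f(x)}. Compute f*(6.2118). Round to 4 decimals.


f*(y) = sup_x {y*x - a*x^2 - b*x} = sup_x {(y-b)*x - a*x^2}
FOC: (y - b) - 2a*x = 0 => x* = (y - b)/(2a)
x* = (6.2118 + 11)/(2*5) = 1.7212
f*(6.2118) = (y-b)^2/(4a) = (6.2118 + 11)^2/(4*5)
= 296.2461/20 = 14.8123


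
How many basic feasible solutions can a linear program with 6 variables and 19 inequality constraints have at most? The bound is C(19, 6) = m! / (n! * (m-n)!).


Each vertex corresponds to some choice of n active constraints out of m, so the number of vertices is at most C(m, n) = m! / (n!(m-n)!).
m = 19, n = 6
Numerator: 19 * 18 * 17 * 16 * 15 * 14
Denominator: 6! = 720
C(19, 6) = 27132


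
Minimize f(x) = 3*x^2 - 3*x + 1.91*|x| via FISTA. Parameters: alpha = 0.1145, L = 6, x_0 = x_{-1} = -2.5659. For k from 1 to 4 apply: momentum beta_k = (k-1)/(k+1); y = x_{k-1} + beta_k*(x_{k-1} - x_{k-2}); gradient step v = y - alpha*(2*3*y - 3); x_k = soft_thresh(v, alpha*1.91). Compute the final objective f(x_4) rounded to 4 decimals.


FISTA on f(x) = 3*x^2 - 3*x + 1.91*|x|
L = 6, alpha = 0.1145
Iteration 1: beta = 0.0, y = -2.5659 + 0.0*(-2.5659 + 2.5659) = -2.5659
  grad(y) = -18.3954, v = y - alpha*grad = -0.4596
  prox(v) = soft_thresh(-0.4596, 0.2187) = -0.2409
Iteration 2: beta = 0.3333, y = -0.2409 + 0.3333*(-0.2409 + 2.5659) = 0.5341
  grad(y) = 0.2043, v = y - alpha*grad = 0.5107
  prox(v) = soft_thresh(0.5107, 0.2187) = 0.292
Iteration 3: beta = 0.5, y = 0.292 + 0.5*(0.292 + 0.2409) = 0.5584
  grad(y) = 0.3505, v = y - alpha*grad = 0.5183
  prox(v) = soft_thresh(0.5183, 0.2187) = 0.2996
Iteration 4: beta = 0.6, y = 0.2996 + 0.6*(0.2996 - 0.292) = 0.3042
  grad(y) = -1.175, v = y - alpha*grad = 0.4387
  prox(v) = soft_thresh(0.4387, 0.2187) = 0.22
f(x_4) = 3*0.22^2 - 3*0.22 + 1.91*|0.22| = -0.0946


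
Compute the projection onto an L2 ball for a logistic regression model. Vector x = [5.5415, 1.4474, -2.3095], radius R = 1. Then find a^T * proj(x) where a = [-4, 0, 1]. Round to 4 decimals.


Step 1: Compute ||x|| (intermediates to 6 decimals).
||x|| = sqrt(5.5415^2 + 1.4474^2 + (-2.3095)^2) = 6.175514
Step 2: Project.
Since ||x|| > R, scale = R/||x|| = 1/6.175514 = 0.16193, proj(x) = scale * x
proj(x) = [0.897335, 0.234377, -0.373977]
Step 3: Dot product.
a^T * proj(x) = -4*0.897335 + 0*0.234377 + 1*(-0.373977) = -3.9633


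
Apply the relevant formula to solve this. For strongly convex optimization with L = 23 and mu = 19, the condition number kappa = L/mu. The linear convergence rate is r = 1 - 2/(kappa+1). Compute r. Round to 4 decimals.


Step 1: Compute the condition number.
kappa = L/mu = 23/19 = 1.2105
Step 2: Compute the convergence rate.
r = 1 - 2/(kappa + 1) = 1 - 2*mu/(L + mu) = (L - mu)/(L + mu) = 4/42 = 0.0952


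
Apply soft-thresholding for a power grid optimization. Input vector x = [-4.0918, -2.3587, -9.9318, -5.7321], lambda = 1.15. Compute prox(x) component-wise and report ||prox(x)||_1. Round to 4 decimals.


Soft-thresholding with lambda = 1.15:
prox(-4.0918) = sign(-4.0918)*max(|-4.0918| - 1.15, 0) = -2.9418
prox(-2.3587) = sign(-2.3587)*max(|-2.3587| - 1.15, 0) = -1.2087
prox(-9.9318) = sign(-9.9318)*max(|-9.9318| - 1.15, 0) = -8.7818
prox(-5.7321) = sign(-5.7321)*max(|-5.7321| - 1.15, 0) = -4.5821
prox(x) = [-2.9418, -1.2087, -8.7818, -4.5821]
||prox(x)||_1 = 2.9418 + 1.2087 + 8.7818 + 4.5821 = 17.5144


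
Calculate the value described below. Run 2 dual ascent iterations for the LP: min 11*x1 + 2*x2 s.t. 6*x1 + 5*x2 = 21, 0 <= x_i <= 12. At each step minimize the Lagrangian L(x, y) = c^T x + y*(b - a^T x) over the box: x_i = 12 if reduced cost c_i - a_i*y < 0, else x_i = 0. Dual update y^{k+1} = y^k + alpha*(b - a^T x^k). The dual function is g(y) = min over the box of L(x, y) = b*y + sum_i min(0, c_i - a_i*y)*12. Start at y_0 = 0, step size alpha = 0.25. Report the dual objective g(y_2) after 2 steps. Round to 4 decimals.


Dual ascent for LP: min 11*x1 + 2*x2, 6*x1 + 5*x2 = 21, 0 <= x_i <= 12
Step 1: y^k = 0.0, reduced costs: (11.0, 2.0)
  x^k = (0.0, 0.0), subgradient = b - a^T x = 21.0
  y^{k+1} = 0.0 + 0.25*21.0 = 5.25
Step 2: y^k = 5.25, reduced costs: (-20.5, -24.25)
  x^k = (12.0, 12.0), subgradient = b - a^T x = -111.0
  y^{k+1} = 5.25 + 0.25*-111.0 = -22.5
Dual objective at y_2 = -22.5: reduced costs (146.0, 114.5), box minimizer x = (0.0, 0.0)
g(y_2) = b*y + (c1 - a1*y)*x1 + (c2 - a2*y)*x2 = 21*(-22.5) + 146.0*0.0 + 114.5*0.0 = -472.5 + 0.0 + 0.0 = -472.5


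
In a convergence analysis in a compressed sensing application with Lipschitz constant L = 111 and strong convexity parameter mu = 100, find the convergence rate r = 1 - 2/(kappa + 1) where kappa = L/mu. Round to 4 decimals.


Step 1: Compute the condition number.
kappa = L/mu = 111/100 = 1.11
Step 2: Compute the convergence rate.
r = 1 - 2/(kappa + 1) = 1 - 2*mu/(L + mu) = (L - mu)/(L + mu) = 11/211 = 0.0521


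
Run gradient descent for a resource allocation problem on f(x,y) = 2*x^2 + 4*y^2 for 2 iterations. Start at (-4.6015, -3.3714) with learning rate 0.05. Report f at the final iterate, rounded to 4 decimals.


Gradient descent on f(x,y) = 2*x^2 + 4*y^2.
Starting point: (-4.6015, -3.3714), alpha = 0.05
Step 1: grad_x = 2*2*-4.6015 = -18.406, grad_y = 2*4*-3.3714 = -26.9712
  x_1 = -4.6015 - 0.05*-18.406 = -3.6812
  y_1 = -3.3714 - 0.05*-26.9712 = -2.0228
Step 2: grad_x = 2*2*-3.6812 = -14.7248, grad_y = 2*4*-2.0228 = -16.1827
  x_2 = -3.6812 - 0.05*-14.7248 = -2.945
  y_2 = -2.0228 - 0.05*-16.1827 = -1.2137
f(-2.945, -1.2137) = 2*(-2.945)^2 + 4*(-1.2137)^2 = 23.2379


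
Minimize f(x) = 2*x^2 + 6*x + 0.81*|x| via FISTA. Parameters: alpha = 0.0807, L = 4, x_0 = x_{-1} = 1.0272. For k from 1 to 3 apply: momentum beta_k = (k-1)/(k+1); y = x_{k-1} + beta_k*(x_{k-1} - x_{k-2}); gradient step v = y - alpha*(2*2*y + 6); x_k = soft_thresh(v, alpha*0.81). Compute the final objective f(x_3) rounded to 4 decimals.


FISTA on f(x) = 2*x^2 + 6*x + 0.81*|x|
L = 4, alpha = 0.0807
Iteration 1: beta = 0.0, y = 1.0272 + 0.0*(1.0272 - 1.0272) = 1.0272
  grad(y) = 10.1088, v = y - alpha*grad = 0.2114
  prox(v) = soft_thresh(0.2114, 0.0654) = 0.1461
Iteration 2: beta = 0.3333, y = 0.1461 + 0.3333*(0.1461 - 1.0272) = -0.1477
  grad(y) = 5.4093, v = y - alpha*grad = -0.5842
  prox(v) = soft_thresh(-0.5842, 0.0654) = -0.5188
Iteration 3: beta = 0.5, y = -0.5188 + 0.5*(-0.5188 - 0.1461) = -0.8513
  grad(y) = 2.5949, v = y - alpha*grad = -1.0607
  prox(v) = soft_thresh(-1.0607, 0.0654) = -0.9953
f(x_3) = 2*(-0.9953)^2 + 6*(-0.9953) + 0.81*|-0.9953| = -3.1844
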